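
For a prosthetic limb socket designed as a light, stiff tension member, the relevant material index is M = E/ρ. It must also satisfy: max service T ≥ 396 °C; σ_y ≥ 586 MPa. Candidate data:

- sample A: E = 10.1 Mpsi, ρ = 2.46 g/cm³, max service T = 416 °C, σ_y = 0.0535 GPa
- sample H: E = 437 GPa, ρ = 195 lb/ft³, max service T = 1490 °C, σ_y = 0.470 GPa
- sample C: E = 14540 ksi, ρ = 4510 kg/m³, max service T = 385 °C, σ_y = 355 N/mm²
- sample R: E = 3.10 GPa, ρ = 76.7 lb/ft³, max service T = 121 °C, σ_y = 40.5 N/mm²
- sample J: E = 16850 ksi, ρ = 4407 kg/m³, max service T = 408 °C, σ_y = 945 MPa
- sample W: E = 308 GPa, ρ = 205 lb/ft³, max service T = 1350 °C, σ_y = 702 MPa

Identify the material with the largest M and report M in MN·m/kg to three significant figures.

sample W, M = 93.8 MN·m/kg

Screen on constraints: max service T ≥ 396 °C; σ_y ≥ 586 MPa. Survivors: sample J, sample W.
After converting to SI:
  sample J: E = 116.2 GPa, ρ = 4407 kg/m³
  sample W: E = 308.0 GPa, ρ = 3284 kg/m³
  sample W: M = 93.8 MN·m/kg
  sample J: M = 26.4 MN·m/kg
The maximum is for sample W.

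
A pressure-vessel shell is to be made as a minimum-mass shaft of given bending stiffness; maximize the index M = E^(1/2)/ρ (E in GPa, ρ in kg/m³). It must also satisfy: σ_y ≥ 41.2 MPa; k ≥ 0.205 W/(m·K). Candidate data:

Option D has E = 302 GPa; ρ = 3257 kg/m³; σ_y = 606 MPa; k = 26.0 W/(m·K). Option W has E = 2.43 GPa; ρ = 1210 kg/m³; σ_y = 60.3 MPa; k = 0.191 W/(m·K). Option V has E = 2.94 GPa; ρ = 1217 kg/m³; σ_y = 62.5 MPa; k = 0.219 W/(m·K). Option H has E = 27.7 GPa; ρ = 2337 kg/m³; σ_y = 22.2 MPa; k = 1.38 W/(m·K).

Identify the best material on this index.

Screen on constraints: σ_y ≥ 41.2 MPa; k ≥ 0.205 W/(m·K). Survivors: option D, option V.
Per-candidate index values:
  option D: M = 5.34×10⁻³
  option V: M = 1.41×10⁻³
Highest index: option D.

option D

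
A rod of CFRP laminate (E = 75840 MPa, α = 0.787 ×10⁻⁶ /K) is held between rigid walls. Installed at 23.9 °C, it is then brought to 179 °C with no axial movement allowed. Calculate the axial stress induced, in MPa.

E = 75840 MPa = 75.84 GPa.
ΔT = 155.1 K. Constrained thermal stress σ = E·α·ΔT = 75.84×10³ MPa × 0.787×10⁻⁶ × 155.1 = 9.26 MPa (compressive).

9.26 MPa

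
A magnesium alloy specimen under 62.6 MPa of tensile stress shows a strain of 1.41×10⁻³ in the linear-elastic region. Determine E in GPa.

E = σ/ε = 62.6 MPa / 1.41×10⁻³ = 44400 MPa = 44.4 GPa.

44.4 GPa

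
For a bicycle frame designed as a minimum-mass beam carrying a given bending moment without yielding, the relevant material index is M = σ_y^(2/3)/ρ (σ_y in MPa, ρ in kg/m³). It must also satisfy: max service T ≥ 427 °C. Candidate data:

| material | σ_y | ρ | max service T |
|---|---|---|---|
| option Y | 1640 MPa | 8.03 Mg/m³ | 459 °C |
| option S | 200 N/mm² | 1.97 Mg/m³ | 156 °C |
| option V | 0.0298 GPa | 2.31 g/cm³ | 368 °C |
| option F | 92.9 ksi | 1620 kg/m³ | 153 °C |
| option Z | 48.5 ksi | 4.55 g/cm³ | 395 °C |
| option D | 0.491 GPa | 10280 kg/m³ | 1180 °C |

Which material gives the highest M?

Screen on constraints: max service T ≥ 427 °C. Survivors: option Y, option D.
After converting to SI:
  option Y: σ_y = 1640 MPa, ρ = 8030 kg/m³
  option D: σ_y = 491.0 MPa, ρ = 10280 kg/m³
  option Y: M = 17.3×10⁻³
  option D: M = 6.05×10⁻³
The maximum is for option Y.

option Y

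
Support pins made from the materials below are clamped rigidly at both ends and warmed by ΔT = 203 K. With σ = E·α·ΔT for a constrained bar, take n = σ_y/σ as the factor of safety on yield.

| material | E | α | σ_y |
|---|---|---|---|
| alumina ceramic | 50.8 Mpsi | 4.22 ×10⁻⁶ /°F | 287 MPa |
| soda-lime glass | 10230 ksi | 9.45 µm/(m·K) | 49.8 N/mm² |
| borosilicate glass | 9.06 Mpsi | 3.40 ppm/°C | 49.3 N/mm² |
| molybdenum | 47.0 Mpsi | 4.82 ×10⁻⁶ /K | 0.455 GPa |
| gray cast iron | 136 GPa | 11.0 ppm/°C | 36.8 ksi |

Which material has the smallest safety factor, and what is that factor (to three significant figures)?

soda-lime glass, n = 0.368

Per material, after unit conversion:
  alumina ceramic: E = 350.3, α = 7.60, σ_y = 287.0 → σ = 540 MPa, n = 0.531
  soda-lime glass: E = 70.53, α = 9.45, σ_y = 49.80 → σ = 135 MPa, n = 0.368
  borosilicate glass: E = 62.47, α = 3.40, σ_y = 49.30 → σ = 43.1 MPa, n = 1.14
  molybdenum: E = 324.1, α = 4.82, σ_y = 455.0 → σ = 317 MPa, n = 1.43
  gray cast iron: E = 136.0, α = 11.0, σ_y = 253.7 → σ = 304 MPa, n = 0.835
Soda-lime glass has the lowest safety factor, n = 0.368.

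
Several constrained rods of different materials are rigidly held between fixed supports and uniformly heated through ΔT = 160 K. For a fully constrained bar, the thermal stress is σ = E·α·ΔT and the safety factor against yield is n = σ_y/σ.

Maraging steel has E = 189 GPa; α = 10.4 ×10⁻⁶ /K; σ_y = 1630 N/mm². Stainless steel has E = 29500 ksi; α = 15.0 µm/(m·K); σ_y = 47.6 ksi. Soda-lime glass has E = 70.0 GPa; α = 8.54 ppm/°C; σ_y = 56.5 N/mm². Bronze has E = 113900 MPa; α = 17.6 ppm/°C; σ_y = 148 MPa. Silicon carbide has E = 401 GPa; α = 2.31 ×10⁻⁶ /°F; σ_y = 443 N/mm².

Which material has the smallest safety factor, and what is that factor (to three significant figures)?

In consistent units (E in GPa, α in ×10⁻⁶/K, σ_y in MPa):
  maraging steel: E = 189.0, α = 10.4, σ_y = 1630 → σ = 314 MPa, n = 5.18
  stainless steel: E = 203.4, α = 15.0, σ_y = 328.2 → σ = 488 MPa, n = 0.672
  soda-lime glass: E = 70.00, α = 8.54, σ_y = 56.50 → σ = 95.6 MPa, n = 0.591
  bronze: E = 113.9, α = 17.6, σ_y = 148.0 → σ = 321 MPa, n = 0.461
  silicon carbide: E = 401.0, α = 4.16, σ_y = 443.0 → σ = 267 MPa, n = 1.66
The minimum is bronze at n = 0.461.

bronze, n = 0.461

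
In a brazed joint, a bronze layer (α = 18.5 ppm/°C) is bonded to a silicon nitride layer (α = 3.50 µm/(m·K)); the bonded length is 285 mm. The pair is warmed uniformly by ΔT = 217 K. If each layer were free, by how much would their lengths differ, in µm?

Δα = |18.5 − 3.50|×10⁻⁶/K = 15.0×10⁻⁶/K.
ΔL_mismatch = Δα·L·ΔT = 15.0×10⁻⁶ × 285.0 mm × 217.0 K = 928 µm.

928 µm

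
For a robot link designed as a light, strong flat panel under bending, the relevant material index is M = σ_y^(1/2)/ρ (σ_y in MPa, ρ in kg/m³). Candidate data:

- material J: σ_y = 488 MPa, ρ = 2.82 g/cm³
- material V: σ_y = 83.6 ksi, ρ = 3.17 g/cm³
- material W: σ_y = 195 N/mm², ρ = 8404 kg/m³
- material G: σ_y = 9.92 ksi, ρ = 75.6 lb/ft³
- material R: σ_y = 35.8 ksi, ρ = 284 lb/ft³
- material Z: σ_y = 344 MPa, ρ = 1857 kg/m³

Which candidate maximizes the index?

material Z

Normalizing units and computing the index:
  material J: σ_y = 488.0 MPa, ρ = 2820 kg/m³
  material V: σ_y = 576.4 MPa, ρ = 3170 kg/m³
  material W: σ_y = 195.0 MPa, ρ = 8404 kg/m³
  material G: σ_y = 68.40 MPa, ρ = 1211 kg/m³
  material R: σ_y = 246.8 MPa, ρ = 4549 kg/m³
  material Z: σ_y = 344.0 MPa, ρ = 1857 kg/m³
  material Z: M = 9.99×10⁻³
  material J: M = 7.83×10⁻³
  material V: M = 7.57×10⁻³
  material G: M = 6.83×10⁻³
  material R: M = 3.45×10⁻³
  material W: M = 1.66×10⁻³
Material Z ranks first.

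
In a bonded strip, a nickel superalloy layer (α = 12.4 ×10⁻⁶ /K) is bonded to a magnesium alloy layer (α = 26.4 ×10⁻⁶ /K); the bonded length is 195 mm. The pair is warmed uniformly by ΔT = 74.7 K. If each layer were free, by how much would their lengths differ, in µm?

204 µm

Δα = |12.4 − 26.4|×10⁻⁶/K = 14.0×10⁻⁶/K.
ΔL_mismatch = Δα·L·ΔT = 14.0×10⁻⁶ × 195.0 mm × 74.7 K = 204 µm.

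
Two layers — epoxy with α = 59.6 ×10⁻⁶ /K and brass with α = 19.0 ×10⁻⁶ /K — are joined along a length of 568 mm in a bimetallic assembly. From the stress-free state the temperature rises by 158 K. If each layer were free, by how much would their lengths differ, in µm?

3640 µm

Δα = |59.6 − 19.0|×10⁻⁶/K = 40.6×10⁻⁶/K.
ΔL_mismatch = Δα·L·ΔT = 40.6×10⁻⁶ × 568.0 mm × 158.0 K = 3640 µm.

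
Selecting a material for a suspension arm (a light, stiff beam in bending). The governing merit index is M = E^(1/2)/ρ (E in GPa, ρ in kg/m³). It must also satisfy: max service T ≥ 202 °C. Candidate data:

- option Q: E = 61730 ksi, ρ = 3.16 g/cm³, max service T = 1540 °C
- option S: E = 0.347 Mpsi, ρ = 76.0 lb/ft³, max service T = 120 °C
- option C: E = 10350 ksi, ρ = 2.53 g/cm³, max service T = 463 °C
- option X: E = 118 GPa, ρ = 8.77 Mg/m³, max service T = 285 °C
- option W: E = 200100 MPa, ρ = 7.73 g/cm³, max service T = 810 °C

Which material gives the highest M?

Screen on constraints: max service T ≥ 202 °C. Survivors: option Q, option C, option X, option W.
In SI units:
  option Q: E = 425.6 GPa, ρ = 3160 kg/m³
  option C: E = 71.36 GPa, ρ = 2530 kg/m³
  option X: E = 118.0 GPa, ρ = 8770 kg/m³
  option W: E = 200.1 GPa, ρ = 7730 kg/m³
  option Q: M = 6.53×10⁻³
  option C: M = 3.34×10⁻³
  option W: M = 1.83×10⁻³
  option X: M = 1.24×10⁻³
Highest index: option Q.

option Q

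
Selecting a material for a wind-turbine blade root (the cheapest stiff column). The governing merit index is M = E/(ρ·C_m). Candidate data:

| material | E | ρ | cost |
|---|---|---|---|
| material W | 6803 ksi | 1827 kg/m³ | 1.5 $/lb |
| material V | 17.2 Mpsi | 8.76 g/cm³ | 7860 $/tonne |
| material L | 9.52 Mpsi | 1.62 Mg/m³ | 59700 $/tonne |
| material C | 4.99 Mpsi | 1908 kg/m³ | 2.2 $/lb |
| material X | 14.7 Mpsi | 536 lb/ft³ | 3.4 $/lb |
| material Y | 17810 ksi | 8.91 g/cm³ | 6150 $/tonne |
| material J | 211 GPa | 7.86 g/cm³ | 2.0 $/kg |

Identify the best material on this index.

After converting to SI:
  material W: E = 46.91 GPa, ρ = 1827 kg/m³, cost = 3.307 $/kg
  material V: E = 118.6 GPa, ρ = 8760 kg/m³, cost = 7.860 $/kg
  material L: E = 65.64 GPa, ρ = 1620 kg/m³, cost = 59.70 $/kg
  material C: E = 34.40 GPa, ρ = 1908 kg/m³, cost = 4.850 $/kg
  material X: E = 101.4 GPa, ρ = 8586 kg/m³, cost = 7.496 $/kg
  material Y: E = 122.8 GPa, ρ = 8910 kg/m³, cost = 6.150 $/kg
  material J: E = 211.0 GPa, ρ = 7860 kg/m³, cost = 2.000 $/kg
  material J: M = 13.4 MN·m per $
  material W: M = 7.76 MN·m per $
  material C: M = 3.72 MN·m per $
  material Y: M = 2.24 MN·m per $
  material V: M = 1.72 MN·m per $
  material X: M = 1.57 MN·m per $
  material L: M = 0.679 MN·m per $
The maximum is for material J.

material J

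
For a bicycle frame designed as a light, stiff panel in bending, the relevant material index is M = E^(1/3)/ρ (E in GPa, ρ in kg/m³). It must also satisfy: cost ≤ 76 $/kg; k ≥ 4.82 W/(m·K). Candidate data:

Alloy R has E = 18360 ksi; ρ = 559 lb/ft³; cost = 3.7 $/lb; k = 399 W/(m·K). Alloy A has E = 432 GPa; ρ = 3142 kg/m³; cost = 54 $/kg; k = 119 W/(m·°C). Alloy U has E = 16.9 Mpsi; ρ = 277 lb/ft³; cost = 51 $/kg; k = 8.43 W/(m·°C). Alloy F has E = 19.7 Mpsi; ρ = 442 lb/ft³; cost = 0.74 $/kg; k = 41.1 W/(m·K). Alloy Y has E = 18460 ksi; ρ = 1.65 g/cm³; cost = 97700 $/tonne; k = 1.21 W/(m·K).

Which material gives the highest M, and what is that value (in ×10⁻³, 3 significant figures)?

Screen on constraints: cost ≤ 76 $/kg; k ≥ 4.82 W/(m·K). Survivors: alloy R, alloy A, alloy U, alloy F.
In SI units:
  alloy R: E = 126.6 GPa, ρ = 8954 kg/m³
  alloy A: E = 432.0 GPa, ρ = 3142 kg/m³
  alloy U: E = 116.5 GPa, ρ = 4437 kg/m³
  alloy F: E = 135.8 GPa, ρ = 7080 kg/m³
  alloy A: M = 2.41×10⁻³
  alloy U: M = 1.10×10⁻³
  alloy F: M = 0.726×10⁻³
  alloy R: M = 0.561×10⁻³
Alloy A ranks first.

alloy A, M = 2.41×10⁻³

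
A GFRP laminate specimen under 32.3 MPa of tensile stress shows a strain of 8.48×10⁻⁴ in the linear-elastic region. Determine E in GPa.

E = σ/ε = 32.3 MPa / 8.48×10⁻⁴ = 38090 MPa = 38.1 GPa.

38.1 GPa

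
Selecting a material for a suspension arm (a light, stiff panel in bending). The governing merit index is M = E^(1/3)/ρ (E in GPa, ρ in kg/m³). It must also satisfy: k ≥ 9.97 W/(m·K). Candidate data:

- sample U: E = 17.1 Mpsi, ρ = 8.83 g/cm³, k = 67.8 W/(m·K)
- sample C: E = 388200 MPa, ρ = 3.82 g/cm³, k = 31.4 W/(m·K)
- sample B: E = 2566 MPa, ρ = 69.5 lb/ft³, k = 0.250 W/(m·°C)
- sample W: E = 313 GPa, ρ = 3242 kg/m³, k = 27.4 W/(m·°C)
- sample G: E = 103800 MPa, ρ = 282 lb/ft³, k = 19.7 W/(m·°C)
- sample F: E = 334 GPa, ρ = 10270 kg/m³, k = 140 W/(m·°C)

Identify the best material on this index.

sample W

Screen on constraints: k ≥ 9.97 W/(m·K). Survivors: sample U, sample C, sample W, sample G, sample F.
Normalizing units and computing the index:
  sample U: E = 117.9 GPa, ρ = 8830 kg/m³
  sample C: E = 388.2 GPa, ρ = 3820 kg/m³
  sample W: E = 313.0 GPa, ρ = 3242 kg/m³
  sample G: E = 103.8 GPa, ρ = 4517 kg/m³
  sample F: E = 334.0 GPa, ρ = 10270 kg/m³
  sample W: M = 2.09×10⁻³
  sample C: M = 1.91×10⁻³
  sample G: M = 1.04×10⁻³
  sample F: M = 0.676×10⁻³
  sample U: M = 0.555×10⁻³
Sample W has the largest M.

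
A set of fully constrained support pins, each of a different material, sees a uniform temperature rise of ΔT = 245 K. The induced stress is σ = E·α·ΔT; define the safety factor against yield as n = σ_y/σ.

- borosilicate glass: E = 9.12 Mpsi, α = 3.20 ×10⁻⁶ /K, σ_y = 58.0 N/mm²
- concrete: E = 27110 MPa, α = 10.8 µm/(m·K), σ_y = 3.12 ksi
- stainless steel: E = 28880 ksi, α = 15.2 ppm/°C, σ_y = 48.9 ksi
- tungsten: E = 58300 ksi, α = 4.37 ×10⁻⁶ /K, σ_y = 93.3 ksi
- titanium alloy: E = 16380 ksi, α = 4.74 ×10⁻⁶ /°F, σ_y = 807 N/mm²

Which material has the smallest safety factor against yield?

With everything in SI (GPa, ×10⁻⁶/K, MPa):
  borosilicate glass: E = 62.88, α = 3.20, σ_y = 58.00 → σ = 49.3 MPa, n = 1.18
  concrete: E = 27.11, α = 10.8, σ_y = 21.51 → σ = 71.7 MPa, n = 0.300
  stainless steel: E = 199.1, α = 15.2, σ_y = 337.2 → σ = 742 MPa, n = 0.455
  tungsten: E = 402.0, α = 4.37, σ_y = 643.3 → σ = 430 MPa, n = 1.49
  titanium alloy: E = 112.9, α = 8.53, σ_y = 807.0 → σ = 236 MPa, n = 3.42
The minimum is concrete at n = 0.300.

concrete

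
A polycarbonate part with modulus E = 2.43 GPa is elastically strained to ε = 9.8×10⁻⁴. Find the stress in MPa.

σ = E·ε = 2430 MPa × 9.8×10⁻⁴ = 2.38 MPa.

2.38 MPa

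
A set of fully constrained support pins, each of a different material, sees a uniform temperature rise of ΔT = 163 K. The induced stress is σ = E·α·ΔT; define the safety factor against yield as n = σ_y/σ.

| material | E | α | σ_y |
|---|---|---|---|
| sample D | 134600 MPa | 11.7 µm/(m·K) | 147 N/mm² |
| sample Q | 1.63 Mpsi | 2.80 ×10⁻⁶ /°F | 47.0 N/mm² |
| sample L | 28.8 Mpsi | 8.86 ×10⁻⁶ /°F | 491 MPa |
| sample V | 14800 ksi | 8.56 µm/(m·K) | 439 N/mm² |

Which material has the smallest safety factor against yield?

sample D

Converting E to GPa, α to ×10⁻⁶/K, σ_y to MPa, then σ and n for each:
  sample D: E = 134.6, α = 11.7, σ_y = 147.0 → σ = 257 MPa, n = 0.573
  sample Q: E = 11.24, α = 5.04, σ_y = 47.00 → σ = 9.23 MPa, n = 5.09
  sample L: E = 198.6, α = 15.9, σ_y = 491.0 → σ = 516 MPa, n = 0.951
  sample V: E = 102.0, α = 8.56, σ_y = 439.0 → σ = 142 MPa, n = 3.08
The minimum is sample D at n = 0.573.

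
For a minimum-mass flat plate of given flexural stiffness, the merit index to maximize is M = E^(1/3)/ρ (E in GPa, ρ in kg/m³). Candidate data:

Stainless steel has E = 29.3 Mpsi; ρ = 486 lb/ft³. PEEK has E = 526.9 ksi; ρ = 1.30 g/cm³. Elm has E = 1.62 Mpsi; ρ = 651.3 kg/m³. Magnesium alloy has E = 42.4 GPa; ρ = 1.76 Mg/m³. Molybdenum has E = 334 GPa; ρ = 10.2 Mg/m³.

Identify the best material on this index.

Putting every candidate on a common basis:
  stainless steel: E = 202.0 GPa, ρ = 7785 kg/m³
  PEEK: E = 3.633 GPa, ρ = 1300 kg/m³
  elm: E = 11.17 GPa, ρ = 651.3 kg/m³
  magnesium alloy: E = 42.40 GPa, ρ = 1760 kg/m³
  molybdenum: E = 334.0 GPa, ρ = 10200 kg/m³
  elm: M = 3.43×10⁻³
  magnesium alloy: M = 1.98×10⁻³
  PEEK: M = 1.18×10⁻³
  stainless steel: M = 0.754×10⁻³
  molybdenum: M = 0.680×10⁻³
Highest index: elm.

elm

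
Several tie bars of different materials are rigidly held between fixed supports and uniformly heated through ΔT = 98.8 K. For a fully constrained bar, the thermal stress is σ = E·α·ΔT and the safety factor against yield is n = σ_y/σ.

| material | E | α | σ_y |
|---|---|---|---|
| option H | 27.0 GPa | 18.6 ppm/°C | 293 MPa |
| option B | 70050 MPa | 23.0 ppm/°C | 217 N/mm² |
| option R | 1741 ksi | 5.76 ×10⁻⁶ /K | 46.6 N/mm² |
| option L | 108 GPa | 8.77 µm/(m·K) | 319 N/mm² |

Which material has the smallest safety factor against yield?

Per material, after unit conversion:
  option H: E = 27.00, α = 18.6, σ_y = 293.0 → σ = 49.6 MPa, n = 5.91
  option B: E = 70.05, α = 23.0, σ_y = 217.0 → σ = 159 MPa, n = 1.36
  option R: E = 12.00, α = 5.76, σ_y = 46.60 → σ = 6.83 MPa, n = 6.82
  option L: E = 108.0, α = 8.77, σ_y = 319.0 → σ = 93.6 MPa, n = 3.41
Option B has the lowest safety factor, n = 1.36.

option B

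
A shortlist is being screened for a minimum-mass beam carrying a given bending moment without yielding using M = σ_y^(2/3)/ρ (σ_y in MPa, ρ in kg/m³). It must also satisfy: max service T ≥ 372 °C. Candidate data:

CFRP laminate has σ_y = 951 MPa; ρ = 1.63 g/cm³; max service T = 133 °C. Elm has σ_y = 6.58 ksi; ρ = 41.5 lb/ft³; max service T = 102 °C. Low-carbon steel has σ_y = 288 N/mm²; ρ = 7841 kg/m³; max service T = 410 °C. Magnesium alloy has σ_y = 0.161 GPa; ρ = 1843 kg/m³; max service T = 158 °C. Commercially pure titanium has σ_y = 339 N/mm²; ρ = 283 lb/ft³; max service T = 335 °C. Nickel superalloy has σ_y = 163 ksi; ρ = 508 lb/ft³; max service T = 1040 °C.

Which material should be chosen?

Screen on constraints: max service T ≥ 372 °C. Survivors: low-carbon steel, nickel superalloy.
After converting to SI:
  low-carbon steel: σ_y = 288.0 MPa, ρ = 7841 kg/m³
  nickel superalloy: σ_y = 1124 MPa, ρ = 8137 kg/m³
  nickel superalloy: M = 13.3×10⁻³
  low-carbon steel: M = 5.56×10⁻³
The maximum is for nickel superalloy.

nickel superalloy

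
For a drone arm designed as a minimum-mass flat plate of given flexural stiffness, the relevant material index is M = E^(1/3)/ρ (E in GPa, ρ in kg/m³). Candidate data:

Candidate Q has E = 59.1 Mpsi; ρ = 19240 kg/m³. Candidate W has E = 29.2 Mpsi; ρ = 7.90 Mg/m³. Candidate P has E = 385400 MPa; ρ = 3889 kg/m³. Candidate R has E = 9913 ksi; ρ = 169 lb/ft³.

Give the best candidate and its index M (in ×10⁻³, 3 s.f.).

In SI units:
  candidate Q: E = 407.5 GPa, ρ = 19240 kg/m³
  candidate W: E = 201.3 GPa, ρ = 7900 kg/m³
  candidate P: E = 385.4 GPa, ρ = 3889 kg/m³
  candidate R: E = 68.35 GPa, ρ = 2707 kg/m³
  candidate P: M = 1.87×10⁻³
  candidate R: M = 1.51×10⁻³
  candidate W: M = 0.742×10⁻³
  candidate Q: M = 0.385×10⁻³
Highest index: candidate P.

candidate P, M = 1.87×10⁻³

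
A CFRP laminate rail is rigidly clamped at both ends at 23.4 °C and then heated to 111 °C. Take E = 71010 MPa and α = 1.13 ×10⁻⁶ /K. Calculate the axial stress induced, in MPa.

7.03 MPa

E = 71010 MPa = 71.01 GPa.
ΔT = 87.60 K. Constrained thermal stress σ = E·α·ΔT = 71.01×10³ MPa × 1.13×10⁻⁶ × 87.60 = 7.03 MPa (compressive).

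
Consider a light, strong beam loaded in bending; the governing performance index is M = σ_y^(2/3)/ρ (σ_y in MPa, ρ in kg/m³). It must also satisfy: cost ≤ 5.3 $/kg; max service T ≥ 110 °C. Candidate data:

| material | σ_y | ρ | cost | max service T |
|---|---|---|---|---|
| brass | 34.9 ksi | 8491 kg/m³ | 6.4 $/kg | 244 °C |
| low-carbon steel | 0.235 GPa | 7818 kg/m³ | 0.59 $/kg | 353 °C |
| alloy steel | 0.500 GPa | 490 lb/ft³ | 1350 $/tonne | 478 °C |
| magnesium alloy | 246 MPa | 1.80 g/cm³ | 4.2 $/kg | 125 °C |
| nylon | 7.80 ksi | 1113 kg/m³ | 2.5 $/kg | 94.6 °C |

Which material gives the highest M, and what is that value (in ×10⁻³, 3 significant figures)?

Screen on constraints: cost ≤ 5.3 $/kg; max service T ≥ 110 °C. Survivors: low-carbon steel, alloy steel, magnesium alloy.
In SI units:
  low-carbon steel: σ_y = 235.0 MPa, ρ = 7818 kg/m³
  alloy steel: σ_y = 500.0 MPa, ρ = 7849 kg/m³
  magnesium alloy: σ_y = 246.0 MPa, ρ = 1800 kg/m³
  magnesium alloy: M = 21.8×10⁻³
  alloy steel: M = 8.03×10⁻³
  low-carbon steel: M = 4.87×10⁻³
The maximum is for magnesium alloy.

magnesium alloy, M = 21.8×10⁻³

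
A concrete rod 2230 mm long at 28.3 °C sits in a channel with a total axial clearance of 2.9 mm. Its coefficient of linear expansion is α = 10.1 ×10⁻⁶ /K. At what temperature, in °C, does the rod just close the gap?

α·L₀·ΔT = 2.9 mm ⇒ ΔT = 2.9 / (10.1×10⁻⁶ × 2230.0) = 128.8 K.
T = 28.3 + 128.8 = 157.1 °C.

157 °C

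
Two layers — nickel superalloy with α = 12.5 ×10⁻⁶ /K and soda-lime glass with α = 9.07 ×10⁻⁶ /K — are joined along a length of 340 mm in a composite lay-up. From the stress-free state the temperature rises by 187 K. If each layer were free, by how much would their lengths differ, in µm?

218 µm

Δα = |12.5 − 9.07|×10⁻⁶/K = 3.43×10⁻⁶/K.
ΔL_mismatch = Δα·L·ΔT = 3.43×10⁻⁶ × 340.0 mm × 187.0 K = 218 µm.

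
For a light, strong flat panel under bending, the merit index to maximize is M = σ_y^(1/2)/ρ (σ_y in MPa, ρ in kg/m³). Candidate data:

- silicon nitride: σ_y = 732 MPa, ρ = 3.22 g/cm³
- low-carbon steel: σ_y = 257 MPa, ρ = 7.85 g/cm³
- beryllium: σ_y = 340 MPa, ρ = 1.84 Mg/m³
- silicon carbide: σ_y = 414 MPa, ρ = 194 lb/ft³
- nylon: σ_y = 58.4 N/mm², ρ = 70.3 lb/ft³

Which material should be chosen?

After converting to SI:
  silicon nitride: σ_y = 732.0 MPa, ρ = 3220 kg/m³
  low-carbon steel: σ_y = 257.0 MPa, ρ = 7850 kg/m³
  beryllium: σ_y = 340.0 MPa, ρ = 1840 kg/m³
  silicon carbide: σ_y = 414.0 MPa, ρ = 3108 kg/m³
  nylon: σ_y = 58.40 MPa, ρ = 1126 kg/m³
  beryllium: M = 10.0×10⁻³
  silicon nitride: M = 8.40×10⁻³
  nylon: M = 6.79×10⁻³
  silicon carbide: M = 6.55×10⁻³
  low-carbon steel: M = 2.04×10⁻³
The maximum is for beryllium.

beryllium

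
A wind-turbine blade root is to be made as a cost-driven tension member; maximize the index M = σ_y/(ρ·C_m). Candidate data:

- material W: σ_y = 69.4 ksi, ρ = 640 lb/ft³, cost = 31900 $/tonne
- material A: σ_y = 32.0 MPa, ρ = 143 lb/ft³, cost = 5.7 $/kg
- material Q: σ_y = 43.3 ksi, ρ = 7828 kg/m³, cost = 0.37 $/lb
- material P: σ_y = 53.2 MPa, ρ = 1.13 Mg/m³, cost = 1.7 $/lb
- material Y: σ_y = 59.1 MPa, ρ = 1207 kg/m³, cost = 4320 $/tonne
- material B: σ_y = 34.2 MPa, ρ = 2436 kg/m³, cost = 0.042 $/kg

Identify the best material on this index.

In SI units:
  material W: σ_y = 478.5 MPa, ρ = 10250 kg/m³, cost = 31.90 $/kg
  material A: σ_y = 32.00 MPa, ρ = 2291 kg/m³, cost = 5.700 $/kg
  material Q: σ_y = 298.5 MPa, ρ = 7828 kg/m³, cost = 0.8157 $/kg
  material P: σ_y = 53.20 MPa, ρ = 1130 kg/m³, cost = 3.748 $/kg
  material Y: σ_y = 59.10 MPa, ρ = 1207 kg/m³, cost = 4.320 $/kg
  material B: σ_y = 34.20 MPa, ρ = 2436 kg/m³, cost = 0.04200 $/kg
  material B: M = 334 kN·m per $
  material Q: M = 46.8 kN·m per $
  material P: M = 12.6 kN·m per $
  material Y: M = 11.3 kN·m per $
  material A: M = 2.45 kN·m per $
  material W: M = 1.46 kN·m per $
Material B has the largest M.

material B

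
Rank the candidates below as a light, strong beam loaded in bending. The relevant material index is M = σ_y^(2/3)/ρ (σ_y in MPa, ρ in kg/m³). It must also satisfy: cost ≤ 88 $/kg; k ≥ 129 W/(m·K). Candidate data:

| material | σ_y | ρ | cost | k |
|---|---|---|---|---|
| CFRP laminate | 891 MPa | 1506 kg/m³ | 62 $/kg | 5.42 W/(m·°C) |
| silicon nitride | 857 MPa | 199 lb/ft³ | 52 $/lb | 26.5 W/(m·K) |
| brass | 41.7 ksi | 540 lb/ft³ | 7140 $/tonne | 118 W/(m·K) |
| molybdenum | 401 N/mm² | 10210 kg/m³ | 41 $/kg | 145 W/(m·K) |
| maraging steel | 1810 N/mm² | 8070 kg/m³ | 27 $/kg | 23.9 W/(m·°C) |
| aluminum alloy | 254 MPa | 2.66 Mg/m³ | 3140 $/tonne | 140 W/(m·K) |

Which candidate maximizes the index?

aluminum alloy

Screen on constraints: cost ≤ 88 $/kg; k ≥ 129 W/(m·K). Survivors: molybdenum, aluminum alloy.
Convert each candidate to consistent units, then evaluate M:
  molybdenum: σ_y = 401.0 MPa, ρ = 10210 kg/m³
  aluminum alloy: σ_y = 254.0 MPa, ρ = 2660 kg/m³
  aluminum alloy: M = 15.1×10⁻³
  molybdenum: M = 5.33×10⁻³
Aluminum alloy ranks first.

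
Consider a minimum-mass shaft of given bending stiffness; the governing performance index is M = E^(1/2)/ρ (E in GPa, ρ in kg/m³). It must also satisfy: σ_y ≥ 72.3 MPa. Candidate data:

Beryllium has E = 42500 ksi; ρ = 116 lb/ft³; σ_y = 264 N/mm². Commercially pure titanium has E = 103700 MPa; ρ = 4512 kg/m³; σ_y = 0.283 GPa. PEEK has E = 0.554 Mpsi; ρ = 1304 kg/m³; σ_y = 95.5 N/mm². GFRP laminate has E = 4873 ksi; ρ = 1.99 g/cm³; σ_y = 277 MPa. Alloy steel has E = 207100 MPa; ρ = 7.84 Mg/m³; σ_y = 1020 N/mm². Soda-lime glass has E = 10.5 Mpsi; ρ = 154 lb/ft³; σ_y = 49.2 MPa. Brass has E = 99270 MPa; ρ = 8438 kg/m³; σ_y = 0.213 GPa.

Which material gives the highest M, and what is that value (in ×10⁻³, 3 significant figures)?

beryllium, M = 9.21×10⁻³

Screen on constraints: σ_y ≥ 72.3 MPa. Survivors: beryllium, commercially pure titanium, PEEK, GFRP laminate, alloy steel, brass.
In SI units:
  beryllium: E = 293.0 GPa, ρ = 1858 kg/m³
  commercially pure titanium: E = 103.7 GPa, ρ = 4512 kg/m³
  PEEK: E = 3.820 GPa, ρ = 1304 kg/m³
  GFRP laminate: E = 33.60 GPa, ρ = 1990 kg/m³
  alloy steel: E = 207.1 GPa, ρ = 7840 kg/m³
  brass: E = 99.27 GPa, ρ = 8438 kg/m³
  beryllium: M = 9.21×10⁻³
  GFRP laminate: M = 2.91×10⁻³
  commercially pure titanium: M = 2.26×10⁻³
  alloy steel: M = 1.84×10⁻³
  PEEK: M = 1.50×10⁻³
  brass: M = 1.18×10⁻³
Beryllium has the largest M.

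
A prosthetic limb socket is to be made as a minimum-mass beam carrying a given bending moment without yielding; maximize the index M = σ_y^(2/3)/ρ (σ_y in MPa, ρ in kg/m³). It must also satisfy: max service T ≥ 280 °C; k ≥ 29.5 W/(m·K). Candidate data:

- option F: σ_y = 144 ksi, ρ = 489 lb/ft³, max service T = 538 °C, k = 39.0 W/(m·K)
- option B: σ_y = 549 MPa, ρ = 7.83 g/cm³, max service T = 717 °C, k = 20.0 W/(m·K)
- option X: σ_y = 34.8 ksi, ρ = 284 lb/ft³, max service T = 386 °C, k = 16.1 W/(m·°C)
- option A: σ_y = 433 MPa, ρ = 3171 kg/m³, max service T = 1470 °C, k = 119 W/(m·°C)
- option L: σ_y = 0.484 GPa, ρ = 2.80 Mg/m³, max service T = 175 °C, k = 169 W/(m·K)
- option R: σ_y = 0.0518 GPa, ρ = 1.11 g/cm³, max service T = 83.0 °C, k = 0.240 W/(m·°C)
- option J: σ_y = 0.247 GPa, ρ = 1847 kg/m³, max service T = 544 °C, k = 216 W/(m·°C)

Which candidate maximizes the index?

option J

Screen on constraints: max service T ≥ 280 °C; k ≥ 29.5 W/(m·K). Survivors: option F, option A, option J.
After converting to SI:
  option F: σ_y = 992.8 MPa, ρ = 7833 kg/m³
  option A: σ_y = 433.0 MPa, ρ = 3171 kg/m³
  option J: σ_y = 247.0 MPa, ρ = 1847 kg/m³
  option J: M = 21.3×10⁻³
  option A: M = 18.0×10⁻³
  option F: M = 12.7×10⁻³
Highest index: option J.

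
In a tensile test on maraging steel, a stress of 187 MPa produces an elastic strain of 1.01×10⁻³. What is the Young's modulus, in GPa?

E = σ/ε = 187 MPa / 1.01×10⁻³ = 185100 MPa = 185 GPa.

185 GPa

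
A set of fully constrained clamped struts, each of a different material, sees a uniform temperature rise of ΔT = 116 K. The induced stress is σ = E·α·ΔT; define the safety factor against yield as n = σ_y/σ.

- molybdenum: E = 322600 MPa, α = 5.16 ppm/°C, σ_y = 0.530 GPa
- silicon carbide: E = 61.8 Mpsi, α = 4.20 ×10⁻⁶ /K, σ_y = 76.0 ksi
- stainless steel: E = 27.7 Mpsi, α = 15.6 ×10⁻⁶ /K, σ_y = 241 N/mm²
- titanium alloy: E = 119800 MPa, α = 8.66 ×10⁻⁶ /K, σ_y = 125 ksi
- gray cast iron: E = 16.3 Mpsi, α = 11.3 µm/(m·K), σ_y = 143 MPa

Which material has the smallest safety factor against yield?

With everything in SI (GPa, ×10⁻⁶/K, MPa):
  molybdenum: E = 322.6, α = 5.16, σ_y = 530.0 → σ = 193 MPa, n = 2.74
  silicon carbide: E = 426.1, α = 4.20, σ_y = 524.0 → σ = 208 MPa, n = 2.52
  stainless steel: E = 191.0, α = 15.6, σ_y = 241.0 → σ = 346 MPa, n = 0.697
  titanium alloy: E = 119.8, α = 8.66, σ_y = 861.8 → σ = 120 MPa, n = 7.16
  gray cast iron: E = 112.4, α = 11.3, σ_y = 143.0 → σ = 147 MPa, n = 0.971
Stainless steel has the lowest safety factor, n = 0.697.

stainless steel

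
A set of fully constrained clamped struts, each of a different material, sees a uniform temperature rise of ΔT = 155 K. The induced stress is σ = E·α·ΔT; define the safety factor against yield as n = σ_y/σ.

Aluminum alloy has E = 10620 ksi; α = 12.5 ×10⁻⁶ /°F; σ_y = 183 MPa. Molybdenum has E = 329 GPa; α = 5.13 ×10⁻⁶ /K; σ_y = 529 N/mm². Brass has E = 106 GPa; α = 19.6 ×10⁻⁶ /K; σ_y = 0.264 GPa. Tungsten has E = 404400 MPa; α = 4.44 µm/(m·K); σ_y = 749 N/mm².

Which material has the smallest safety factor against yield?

In consistent units (E in GPa, α in ×10⁻⁶/K, σ_y in MPa):
  aluminum alloy: E = 73.22, α = 22.5, σ_y = 183.0 → σ = 255 MPa, n = 0.717
  molybdenum: E = 329.0, α = 5.13, σ_y = 529.0 → σ = 262 MPa, n = 2.02
  brass: E = 106.0, α = 19.6, σ_y = 264.0 → σ = 322 MPa, n = 0.820
  tungsten: E = 404.4, α = 4.44, σ_y = 749.0 → σ = 278 MPa, n = 2.69
Smallest n: aluminum alloy with n = 0.717.

aluminum alloy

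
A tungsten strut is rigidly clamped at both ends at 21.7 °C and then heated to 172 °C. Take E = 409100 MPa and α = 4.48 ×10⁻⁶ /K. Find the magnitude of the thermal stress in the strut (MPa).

275 MPa

E = 409100 MPa = 409.1 GPa.
ΔT = 150.3 K. Constrained thermal stress σ = E·α·ΔT = 409.1×10³ MPa × 4.48×10⁻⁶ × 150.3 = 275 MPa (compressive).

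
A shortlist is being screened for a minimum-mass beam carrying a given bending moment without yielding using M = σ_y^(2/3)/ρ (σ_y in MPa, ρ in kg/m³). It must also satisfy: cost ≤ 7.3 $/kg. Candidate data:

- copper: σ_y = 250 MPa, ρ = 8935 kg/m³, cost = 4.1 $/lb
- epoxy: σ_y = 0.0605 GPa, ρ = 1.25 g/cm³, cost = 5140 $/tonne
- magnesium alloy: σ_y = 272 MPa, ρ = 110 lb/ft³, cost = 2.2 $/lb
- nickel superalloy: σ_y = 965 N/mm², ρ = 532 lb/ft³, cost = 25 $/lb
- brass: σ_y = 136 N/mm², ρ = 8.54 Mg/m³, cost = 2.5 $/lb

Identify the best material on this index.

Screen on constraints: cost ≤ 7.3 $/kg. Survivors: epoxy, magnesium alloy, brass.
After converting to SI:
  epoxy: σ_y = 60.50 MPa, ρ = 1250 kg/m³
  magnesium alloy: σ_y = 272.0 MPa, ρ = 1762 kg/m³
  brass: σ_y = 136.0 MPa, ρ = 8540 kg/m³
  magnesium alloy: M = 23.8×10⁻³
  epoxy: M = 12.3×10⁻³
  brass: M = 3.10×10⁻³
The maximum is for magnesium alloy.

magnesium alloy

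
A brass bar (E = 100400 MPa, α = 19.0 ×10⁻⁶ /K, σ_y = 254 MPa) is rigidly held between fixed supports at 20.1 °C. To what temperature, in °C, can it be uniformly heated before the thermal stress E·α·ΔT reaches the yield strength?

153 °C

E = 100400 MPa = 100.4 GPa.
E·α·ΔT = 254.0 MPa ⇒ ΔT = 254.0 / (100.4×10³ × 19.0×10⁻⁶) = 133.2 K.
T = 20.1 + 133.2 = 153.3 °C.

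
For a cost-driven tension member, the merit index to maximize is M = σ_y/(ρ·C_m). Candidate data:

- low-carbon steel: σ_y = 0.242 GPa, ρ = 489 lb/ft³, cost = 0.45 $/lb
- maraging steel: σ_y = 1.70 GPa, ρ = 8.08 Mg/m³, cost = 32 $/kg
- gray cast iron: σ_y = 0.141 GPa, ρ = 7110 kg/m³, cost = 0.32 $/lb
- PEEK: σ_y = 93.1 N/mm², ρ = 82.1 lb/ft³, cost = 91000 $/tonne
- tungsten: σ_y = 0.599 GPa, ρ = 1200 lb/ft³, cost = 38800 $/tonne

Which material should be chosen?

low-carbon steel

After converting to SI:
  low-carbon steel: σ_y = 242.0 MPa, ρ = 7833 kg/m³, cost = 0.9921 $/kg
  maraging steel: σ_y = 1700 MPa, ρ = 8080 kg/m³, cost = 32.00 $/kg
  gray cast iron: σ_y = 141.0 MPa, ρ = 7110 kg/m³, cost = 0.7055 $/kg
  PEEK: σ_y = 93.10 MPa, ρ = 1315 kg/m³, cost = 91.00 $/kg
  tungsten: σ_y = 599.0 MPa, ρ = 19220 kg/m³, cost = 38.80 $/kg
  low-carbon steel: M = 31.1 kN·m per $
  gray cast iron: M = 28.1 kN·m per $
  maraging steel: M = 6.57 kN·m per $
  tungsten: M = 0.803 kN·m per $
  PEEK: M = 0.778 kN·m per $
Low-carbon steel has the largest M.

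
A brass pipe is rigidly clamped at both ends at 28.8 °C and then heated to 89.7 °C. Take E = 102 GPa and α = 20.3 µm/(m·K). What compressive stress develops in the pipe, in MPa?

126 MPa

ΔT = 60.90 K. Constrained thermal stress σ = E·α·ΔT = 102.0×10³ MPa × 20.3×10⁻⁶ × 60.90 = 126 MPa (compressive).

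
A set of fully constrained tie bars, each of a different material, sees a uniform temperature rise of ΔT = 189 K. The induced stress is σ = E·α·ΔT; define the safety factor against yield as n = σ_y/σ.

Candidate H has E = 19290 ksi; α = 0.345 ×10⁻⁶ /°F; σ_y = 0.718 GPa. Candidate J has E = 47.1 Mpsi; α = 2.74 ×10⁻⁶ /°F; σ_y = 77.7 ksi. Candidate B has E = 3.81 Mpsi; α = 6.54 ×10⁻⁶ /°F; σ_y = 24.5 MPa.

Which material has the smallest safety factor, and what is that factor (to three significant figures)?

candidate B, n = 0.419

With everything in SI (GPa, ×10⁻⁶/K, MPa):
  candidate H: E = 133.0, α = 0.621, σ_y = 718.0 → σ = 15.6 MPa, n = 46.0
  candidate J: E = 324.7, α = 4.93, σ_y = 535.7 → σ = 303 MPa, n = 1.77
  candidate B: E = 26.27, α = 11.8, σ_y = 24.50 → σ = 58.4 MPa, n = 0.419
Smallest n: candidate B with n = 0.419.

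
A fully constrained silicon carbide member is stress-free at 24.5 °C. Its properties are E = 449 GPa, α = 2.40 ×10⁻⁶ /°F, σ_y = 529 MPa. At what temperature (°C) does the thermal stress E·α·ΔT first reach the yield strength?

297 °C

α = 2.40×10⁻⁶/°F × 9/5 = 4.32×10⁻⁶/K.
E·α·ΔT = 529.0 MPa ⇒ ΔT = 529.0 / (449.0×10³ × 4.32×10⁻⁶) = 272.7 K.
T = 24.5 + 272.7 = 297.2 °C.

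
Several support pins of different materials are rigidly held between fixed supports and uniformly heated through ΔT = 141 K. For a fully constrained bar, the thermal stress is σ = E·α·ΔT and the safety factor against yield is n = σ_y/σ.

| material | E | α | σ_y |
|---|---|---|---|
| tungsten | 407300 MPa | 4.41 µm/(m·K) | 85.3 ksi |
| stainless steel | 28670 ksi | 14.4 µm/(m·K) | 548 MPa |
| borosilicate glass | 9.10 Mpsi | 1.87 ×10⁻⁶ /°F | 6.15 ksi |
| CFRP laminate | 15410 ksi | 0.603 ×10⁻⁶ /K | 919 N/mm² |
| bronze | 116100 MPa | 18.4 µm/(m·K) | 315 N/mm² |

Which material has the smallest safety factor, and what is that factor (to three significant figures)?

bronze, n = 1.05

Per material, after unit conversion:
  tungsten: E = 407.3, α = 4.41, σ_y = 588.1 → σ = 253 MPa, n = 2.32
  stainless steel: E = 197.7, α = 14.4, σ_y = 548.0 → σ = 401 MPa, n = 1.37
  borosilicate glass: E = 62.74, α = 3.37, σ_y = 42.40 → σ = 29.8 MPa, n = 1.42
  CFRP laminate: E = 106.2, α = 0.603, σ_y = 919.0 → σ = 9.03 MPa, n = 102
  bronze: E = 116.1, α = 18.4, σ_y = 315.0 → σ = 301 MPa, n = 1.05
Bronze has the lowest safety factor, n = 1.05.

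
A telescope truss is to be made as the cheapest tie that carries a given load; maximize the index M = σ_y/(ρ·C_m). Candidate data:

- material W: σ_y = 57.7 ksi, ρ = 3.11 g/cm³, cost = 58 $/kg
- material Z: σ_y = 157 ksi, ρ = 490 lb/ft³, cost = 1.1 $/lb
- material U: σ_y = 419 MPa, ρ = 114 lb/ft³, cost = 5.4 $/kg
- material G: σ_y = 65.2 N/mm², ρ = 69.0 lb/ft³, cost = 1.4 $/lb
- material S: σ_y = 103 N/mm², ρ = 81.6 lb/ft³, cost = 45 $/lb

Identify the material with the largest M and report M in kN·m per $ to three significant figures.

Normalizing units and computing the index:
  material W: σ_y = 397.8 MPa, ρ = 3110 kg/m³, cost = 58.00 $/kg
  material Z: σ_y = 1082 MPa, ρ = 7849 kg/m³, cost = 2.425 $/kg
  material U: σ_y = 419.0 MPa, ρ = 1826 kg/m³, cost = 5.400 $/kg
  material G: σ_y = 65.20 MPa, ρ = 1105 kg/m³, cost = 3.086 $/kg
  material S: σ_y = 103.0 MPa, ρ = 1307 kg/m³, cost = 99.21 $/kg
  material Z: M = 56.9 kN·m per $
  material U: M = 42.5 kN·m per $
  material G: M = 19.1 kN·m per $
  material W: M = 2.21 kN·m per $
  material S: M = 0.794 kN·m per $
Highest index: material Z.

material Z, M = 56.9 kN·m per $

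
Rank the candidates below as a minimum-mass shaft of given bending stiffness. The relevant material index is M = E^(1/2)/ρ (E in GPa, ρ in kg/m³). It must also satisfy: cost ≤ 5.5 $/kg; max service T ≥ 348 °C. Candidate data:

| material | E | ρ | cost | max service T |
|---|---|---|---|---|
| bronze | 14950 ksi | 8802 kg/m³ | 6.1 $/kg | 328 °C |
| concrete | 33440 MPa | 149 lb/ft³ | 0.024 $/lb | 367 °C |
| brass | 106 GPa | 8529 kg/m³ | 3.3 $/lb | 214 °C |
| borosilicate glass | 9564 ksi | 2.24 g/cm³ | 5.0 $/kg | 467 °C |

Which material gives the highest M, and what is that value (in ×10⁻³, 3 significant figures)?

borosilicate glass, M = 3.63×10⁻³

Screen on constraints: cost ≤ 5.5 $/kg; max service T ≥ 348 °C. Survivors: concrete, borosilicate glass.
After converting to SI:
  concrete: E = 33.44 GPa, ρ = 2387 kg/m³
  borosilicate glass: E = 65.94 GPa, ρ = 2240 kg/m³
  borosilicate glass: M = 3.63×10⁻³
  concrete: M = 2.42×10⁻³
Highest index: borosilicate glass.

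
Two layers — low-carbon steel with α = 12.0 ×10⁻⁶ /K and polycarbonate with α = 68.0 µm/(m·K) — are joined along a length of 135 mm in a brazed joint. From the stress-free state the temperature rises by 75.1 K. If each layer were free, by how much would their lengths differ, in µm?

Δα = |12.0 − 68.0|×10⁻⁶/K = 56.0×10⁻⁶/K.
ΔL_mismatch = Δα·L·ΔT = 56.0×10⁻⁶ × 135.0 mm × 75.1 K = 568 µm.

568 µm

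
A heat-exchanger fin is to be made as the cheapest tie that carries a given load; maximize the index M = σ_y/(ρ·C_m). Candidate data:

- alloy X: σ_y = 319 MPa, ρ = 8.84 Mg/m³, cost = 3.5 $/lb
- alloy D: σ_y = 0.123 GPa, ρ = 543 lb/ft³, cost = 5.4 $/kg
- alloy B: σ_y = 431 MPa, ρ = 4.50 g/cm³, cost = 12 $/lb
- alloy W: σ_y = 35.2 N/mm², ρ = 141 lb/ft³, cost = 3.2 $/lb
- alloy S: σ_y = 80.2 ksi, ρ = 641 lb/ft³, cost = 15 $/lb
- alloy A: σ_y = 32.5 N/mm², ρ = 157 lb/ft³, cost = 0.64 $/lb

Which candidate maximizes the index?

Convert each candidate to consistent units, then evaluate M:
  alloy X: σ_y = 319.0 MPa, ρ = 8840 kg/m³, cost = 7.716 $/kg
  alloy D: σ_y = 123.0 MPa, ρ = 8698 kg/m³, cost = 5.400 $/kg
  alloy B: σ_y = 431.0 MPa, ρ = 4500 kg/m³, cost = 26.46 $/kg
  alloy W: σ_y = 35.20 MPa, ρ = 2259 kg/m³, cost = 7.055 $/kg
  alloy S: σ_y = 553.0 MPa, ρ = 10270 kg/m³, cost = 33.07 $/kg
  alloy A: σ_y = 32.50 MPa, ρ = 2515 kg/m³, cost = 1.411 $/kg
  alloy A: M = 9.16 kN·m per $
  alloy X: M = 4.68 kN·m per $
  alloy B: M = 3.62 kN·m per $
  alloy D: M = 2.62 kN·m per $
  alloy W: M = 2.21 kN·m per $
  alloy S: M = 1.63 kN·m per $
Alloy A ranks first.

alloy A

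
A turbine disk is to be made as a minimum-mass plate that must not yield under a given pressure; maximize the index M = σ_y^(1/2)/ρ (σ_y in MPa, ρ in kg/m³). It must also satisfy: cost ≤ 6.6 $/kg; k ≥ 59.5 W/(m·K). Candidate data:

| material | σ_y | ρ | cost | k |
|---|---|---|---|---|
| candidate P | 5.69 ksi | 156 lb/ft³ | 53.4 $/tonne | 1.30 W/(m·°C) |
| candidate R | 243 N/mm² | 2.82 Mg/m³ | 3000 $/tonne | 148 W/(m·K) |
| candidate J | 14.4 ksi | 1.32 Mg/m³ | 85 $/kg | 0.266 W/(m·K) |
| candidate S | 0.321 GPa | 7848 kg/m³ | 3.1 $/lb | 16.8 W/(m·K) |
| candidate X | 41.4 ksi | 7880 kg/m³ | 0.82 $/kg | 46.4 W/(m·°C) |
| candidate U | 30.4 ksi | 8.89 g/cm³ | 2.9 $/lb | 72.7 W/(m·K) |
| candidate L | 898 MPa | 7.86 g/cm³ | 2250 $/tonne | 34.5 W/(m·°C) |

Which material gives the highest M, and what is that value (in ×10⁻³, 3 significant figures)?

Screen on constraints: cost ≤ 6.6 $/kg; k ≥ 59.5 W/(m·K). Survivors: candidate R, candidate U.
In SI units:
  candidate R: σ_y = 243.0 MPa, ρ = 2820 kg/m³
  candidate U: σ_y = 209.6 MPa, ρ = 8890 kg/m³
  candidate R: M = 5.53×10⁻³
  candidate U: M = 1.63×10⁻³
The maximum is for candidate R.

candidate R, M = 5.53×10⁻³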